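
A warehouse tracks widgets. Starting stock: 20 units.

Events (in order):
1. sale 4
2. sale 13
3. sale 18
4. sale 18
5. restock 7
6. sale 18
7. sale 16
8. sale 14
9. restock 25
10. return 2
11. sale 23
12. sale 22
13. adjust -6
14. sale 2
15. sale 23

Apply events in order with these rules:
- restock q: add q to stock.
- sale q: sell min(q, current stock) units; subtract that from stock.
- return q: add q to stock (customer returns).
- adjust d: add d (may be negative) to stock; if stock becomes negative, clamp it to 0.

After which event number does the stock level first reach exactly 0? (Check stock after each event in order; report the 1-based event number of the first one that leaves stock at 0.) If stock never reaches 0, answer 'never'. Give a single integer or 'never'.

Answer: 3

Derivation:
Processing events:
Start: stock = 20
  Event 1 (sale 4): sell min(4,20)=4. stock: 20 - 4 = 16. total_sold = 4
  Event 2 (sale 13): sell min(13,16)=13. stock: 16 - 13 = 3. total_sold = 17
  Event 3 (sale 18): sell min(18,3)=3. stock: 3 - 3 = 0. total_sold = 20
  Event 4 (sale 18): sell min(18,0)=0. stock: 0 - 0 = 0. total_sold = 20
  Event 5 (restock 7): 0 + 7 = 7
  Event 6 (sale 18): sell min(18,7)=7. stock: 7 - 7 = 0. total_sold = 27
  Event 7 (sale 16): sell min(16,0)=0. stock: 0 - 0 = 0. total_sold = 27
  Event 8 (sale 14): sell min(14,0)=0. stock: 0 - 0 = 0. total_sold = 27
  Event 9 (restock 25): 0 + 25 = 25
  Event 10 (return 2): 25 + 2 = 27
  Event 11 (sale 23): sell min(23,27)=23. stock: 27 - 23 = 4. total_sold = 50
  Event 12 (sale 22): sell min(22,4)=4. stock: 4 - 4 = 0. total_sold = 54
  Event 13 (adjust -6): 0 + -6 = 0 (clamped to 0)
  Event 14 (sale 2): sell min(2,0)=0. stock: 0 - 0 = 0. total_sold = 54
  Event 15 (sale 23): sell min(23,0)=0. stock: 0 - 0 = 0. total_sold = 54
Final: stock = 0, total_sold = 54

First zero at event 3.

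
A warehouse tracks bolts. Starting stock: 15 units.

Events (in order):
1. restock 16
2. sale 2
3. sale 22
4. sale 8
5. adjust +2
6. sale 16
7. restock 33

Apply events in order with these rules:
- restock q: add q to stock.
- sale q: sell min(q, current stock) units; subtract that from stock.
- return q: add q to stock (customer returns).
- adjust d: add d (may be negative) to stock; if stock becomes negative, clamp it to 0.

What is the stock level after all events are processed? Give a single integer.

Answer: 33

Derivation:
Processing events:
Start: stock = 15
  Event 1 (restock 16): 15 + 16 = 31
  Event 2 (sale 2): sell min(2,31)=2. stock: 31 - 2 = 29. total_sold = 2
  Event 3 (sale 22): sell min(22,29)=22. stock: 29 - 22 = 7. total_sold = 24
  Event 4 (sale 8): sell min(8,7)=7. stock: 7 - 7 = 0. total_sold = 31
  Event 5 (adjust +2): 0 + 2 = 2
  Event 6 (sale 16): sell min(16,2)=2. stock: 2 - 2 = 0. total_sold = 33
  Event 7 (restock 33): 0 + 33 = 33
Final: stock = 33, total_sold = 33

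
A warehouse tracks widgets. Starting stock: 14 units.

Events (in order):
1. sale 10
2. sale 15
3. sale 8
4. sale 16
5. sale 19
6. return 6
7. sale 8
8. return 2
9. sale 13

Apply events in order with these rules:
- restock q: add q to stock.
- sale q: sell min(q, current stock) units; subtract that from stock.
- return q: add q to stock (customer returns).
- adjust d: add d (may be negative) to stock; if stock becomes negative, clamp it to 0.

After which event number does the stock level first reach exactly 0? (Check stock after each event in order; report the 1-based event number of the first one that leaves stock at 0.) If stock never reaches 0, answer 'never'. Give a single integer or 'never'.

Processing events:
Start: stock = 14
  Event 1 (sale 10): sell min(10,14)=10. stock: 14 - 10 = 4. total_sold = 10
  Event 2 (sale 15): sell min(15,4)=4. stock: 4 - 4 = 0. total_sold = 14
  Event 3 (sale 8): sell min(8,0)=0. stock: 0 - 0 = 0. total_sold = 14
  Event 4 (sale 16): sell min(16,0)=0. stock: 0 - 0 = 0. total_sold = 14
  Event 5 (sale 19): sell min(19,0)=0. stock: 0 - 0 = 0. total_sold = 14
  Event 6 (return 6): 0 + 6 = 6
  Event 7 (sale 8): sell min(8,6)=6. stock: 6 - 6 = 0. total_sold = 20
  Event 8 (return 2): 0 + 2 = 2
  Event 9 (sale 13): sell min(13,2)=2. stock: 2 - 2 = 0. total_sold = 22
Final: stock = 0, total_sold = 22

First zero at event 2.

Answer: 2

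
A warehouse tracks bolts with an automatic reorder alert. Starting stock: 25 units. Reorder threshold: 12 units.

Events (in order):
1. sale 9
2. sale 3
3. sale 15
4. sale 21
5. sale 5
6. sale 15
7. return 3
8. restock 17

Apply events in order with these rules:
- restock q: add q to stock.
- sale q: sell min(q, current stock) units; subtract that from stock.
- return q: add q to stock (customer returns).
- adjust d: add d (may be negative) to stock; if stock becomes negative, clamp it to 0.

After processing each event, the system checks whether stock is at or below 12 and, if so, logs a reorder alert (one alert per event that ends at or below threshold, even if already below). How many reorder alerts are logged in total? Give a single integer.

Processing events:
Start: stock = 25
  Event 1 (sale 9): sell min(9,25)=9. stock: 25 - 9 = 16. total_sold = 9
  Event 2 (sale 3): sell min(3,16)=3. stock: 16 - 3 = 13. total_sold = 12
  Event 3 (sale 15): sell min(15,13)=13. stock: 13 - 13 = 0. total_sold = 25
  Event 4 (sale 21): sell min(21,0)=0. stock: 0 - 0 = 0. total_sold = 25
  Event 5 (sale 5): sell min(5,0)=0. stock: 0 - 0 = 0. total_sold = 25
  Event 6 (sale 15): sell min(15,0)=0. stock: 0 - 0 = 0. total_sold = 25
  Event 7 (return 3): 0 + 3 = 3
  Event 8 (restock 17): 3 + 17 = 20
Final: stock = 20, total_sold = 25

Checking against threshold 12:
  After event 1: stock=16 > 12
  After event 2: stock=13 > 12
  After event 3: stock=0 <= 12 -> ALERT
  After event 4: stock=0 <= 12 -> ALERT
  After event 5: stock=0 <= 12 -> ALERT
  After event 6: stock=0 <= 12 -> ALERT
  After event 7: stock=3 <= 12 -> ALERT
  After event 8: stock=20 > 12
Alert events: [3, 4, 5, 6, 7]. Count = 5

Answer: 5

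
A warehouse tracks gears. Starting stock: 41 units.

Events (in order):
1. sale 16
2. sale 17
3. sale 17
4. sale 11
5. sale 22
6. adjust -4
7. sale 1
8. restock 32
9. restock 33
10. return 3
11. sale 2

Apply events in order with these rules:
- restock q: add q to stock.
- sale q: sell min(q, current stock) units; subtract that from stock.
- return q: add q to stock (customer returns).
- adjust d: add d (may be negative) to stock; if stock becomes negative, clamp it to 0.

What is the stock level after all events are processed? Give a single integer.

Answer: 66

Derivation:
Processing events:
Start: stock = 41
  Event 1 (sale 16): sell min(16,41)=16. stock: 41 - 16 = 25. total_sold = 16
  Event 2 (sale 17): sell min(17,25)=17. stock: 25 - 17 = 8. total_sold = 33
  Event 3 (sale 17): sell min(17,8)=8. stock: 8 - 8 = 0. total_sold = 41
  Event 4 (sale 11): sell min(11,0)=0. stock: 0 - 0 = 0. total_sold = 41
  Event 5 (sale 22): sell min(22,0)=0. stock: 0 - 0 = 0. total_sold = 41
  Event 6 (adjust -4): 0 + -4 = 0 (clamped to 0)
  Event 7 (sale 1): sell min(1,0)=0. stock: 0 - 0 = 0. total_sold = 41
  Event 8 (restock 32): 0 + 32 = 32
  Event 9 (restock 33): 32 + 33 = 65
  Event 10 (return 3): 65 + 3 = 68
  Event 11 (sale 2): sell min(2,68)=2. stock: 68 - 2 = 66. total_sold = 43
Final: stock = 66, total_sold = 43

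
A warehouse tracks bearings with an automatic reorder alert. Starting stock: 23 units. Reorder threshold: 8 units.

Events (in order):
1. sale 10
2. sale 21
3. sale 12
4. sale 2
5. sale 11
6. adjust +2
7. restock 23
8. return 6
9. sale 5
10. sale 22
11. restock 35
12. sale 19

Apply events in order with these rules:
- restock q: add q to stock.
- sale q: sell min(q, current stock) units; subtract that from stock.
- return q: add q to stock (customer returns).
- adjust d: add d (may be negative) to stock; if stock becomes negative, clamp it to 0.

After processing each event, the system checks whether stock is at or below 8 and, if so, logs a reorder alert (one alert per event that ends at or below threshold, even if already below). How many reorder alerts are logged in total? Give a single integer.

Answer: 6

Derivation:
Processing events:
Start: stock = 23
  Event 1 (sale 10): sell min(10,23)=10. stock: 23 - 10 = 13. total_sold = 10
  Event 2 (sale 21): sell min(21,13)=13. stock: 13 - 13 = 0. total_sold = 23
  Event 3 (sale 12): sell min(12,0)=0. stock: 0 - 0 = 0. total_sold = 23
  Event 4 (sale 2): sell min(2,0)=0. stock: 0 - 0 = 0. total_sold = 23
  Event 5 (sale 11): sell min(11,0)=0. stock: 0 - 0 = 0. total_sold = 23
  Event 6 (adjust +2): 0 + 2 = 2
  Event 7 (restock 23): 2 + 23 = 25
  Event 8 (return 6): 25 + 6 = 31
  Event 9 (sale 5): sell min(5,31)=5. stock: 31 - 5 = 26. total_sold = 28
  Event 10 (sale 22): sell min(22,26)=22. stock: 26 - 22 = 4. total_sold = 50
  Event 11 (restock 35): 4 + 35 = 39
  Event 12 (sale 19): sell min(19,39)=19. stock: 39 - 19 = 20. total_sold = 69
Final: stock = 20, total_sold = 69

Checking against threshold 8:
  After event 1: stock=13 > 8
  After event 2: stock=0 <= 8 -> ALERT
  After event 3: stock=0 <= 8 -> ALERT
  After event 4: stock=0 <= 8 -> ALERT
  After event 5: stock=0 <= 8 -> ALERT
  After event 6: stock=2 <= 8 -> ALERT
  After event 7: stock=25 > 8
  After event 8: stock=31 > 8
  After event 9: stock=26 > 8
  After event 10: stock=4 <= 8 -> ALERT
  After event 11: stock=39 > 8
  After event 12: stock=20 > 8
Alert events: [2, 3, 4, 5, 6, 10]. Count = 6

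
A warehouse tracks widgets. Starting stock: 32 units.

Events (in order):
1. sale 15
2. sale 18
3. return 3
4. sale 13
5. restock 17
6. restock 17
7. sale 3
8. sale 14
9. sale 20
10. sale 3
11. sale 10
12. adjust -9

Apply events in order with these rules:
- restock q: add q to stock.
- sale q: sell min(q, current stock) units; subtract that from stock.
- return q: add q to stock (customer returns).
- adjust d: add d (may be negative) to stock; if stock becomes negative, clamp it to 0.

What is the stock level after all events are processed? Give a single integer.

Processing events:
Start: stock = 32
  Event 1 (sale 15): sell min(15,32)=15. stock: 32 - 15 = 17. total_sold = 15
  Event 2 (sale 18): sell min(18,17)=17. stock: 17 - 17 = 0. total_sold = 32
  Event 3 (return 3): 0 + 3 = 3
  Event 4 (sale 13): sell min(13,3)=3. stock: 3 - 3 = 0. total_sold = 35
  Event 5 (restock 17): 0 + 17 = 17
  Event 6 (restock 17): 17 + 17 = 34
  Event 7 (sale 3): sell min(3,34)=3. stock: 34 - 3 = 31. total_sold = 38
  Event 8 (sale 14): sell min(14,31)=14. stock: 31 - 14 = 17. total_sold = 52
  Event 9 (sale 20): sell min(20,17)=17. stock: 17 - 17 = 0. total_sold = 69
  Event 10 (sale 3): sell min(3,0)=0. stock: 0 - 0 = 0. total_sold = 69
  Event 11 (sale 10): sell min(10,0)=0. stock: 0 - 0 = 0. total_sold = 69
  Event 12 (adjust -9): 0 + -9 = 0 (clamped to 0)
Final: stock = 0, total_sold = 69

Answer: 0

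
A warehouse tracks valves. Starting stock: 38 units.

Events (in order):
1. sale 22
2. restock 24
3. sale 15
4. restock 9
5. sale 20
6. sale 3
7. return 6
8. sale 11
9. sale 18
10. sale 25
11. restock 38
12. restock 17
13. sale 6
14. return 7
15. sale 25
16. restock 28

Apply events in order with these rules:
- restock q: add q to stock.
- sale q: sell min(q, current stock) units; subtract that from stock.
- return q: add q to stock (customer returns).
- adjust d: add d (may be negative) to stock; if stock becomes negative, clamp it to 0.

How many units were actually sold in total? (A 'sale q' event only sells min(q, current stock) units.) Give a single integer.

Answer: 108

Derivation:
Processing events:
Start: stock = 38
  Event 1 (sale 22): sell min(22,38)=22. stock: 38 - 22 = 16. total_sold = 22
  Event 2 (restock 24): 16 + 24 = 40
  Event 3 (sale 15): sell min(15,40)=15. stock: 40 - 15 = 25. total_sold = 37
  Event 4 (restock 9): 25 + 9 = 34
  Event 5 (sale 20): sell min(20,34)=20. stock: 34 - 20 = 14. total_sold = 57
  Event 6 (sale 3): sell min(3,14)=3. stock: 14 - 3 = 11. total_sold = 60
  Event 7 (return 6): 11 + 6 = 17
  Event 8 (sale 11): sell min(11,17)=11. stock: 17 - 11 = 6. total_sold = 71
  Event 9 (sale 18): sell min(18,6)=6. stock: 6 - 6 = 0. total_sold = 77
  Event 10 (sale 25): sell min(25,0)=0. stock: 0 - 0 = 0. total_sold = 77
  Event 11 (restock 38): 0 + 38 = 38
  Event 12 (restock 17): 38 + 17 = 55
  Event 13 (sale 6): sell min(6,55)=6. stock: 55 - 6 = 49. total_sold = 83
  Event 14 (return 7): 49 + 7 = 56
  Event 15 (sale 25): sell min(25,56)=25. stock: 56 - 25 = 31. total_sold = 108
  Event 16 (restock 28): 31 + 28 = 59
Final: stock = 59, total_sold = 108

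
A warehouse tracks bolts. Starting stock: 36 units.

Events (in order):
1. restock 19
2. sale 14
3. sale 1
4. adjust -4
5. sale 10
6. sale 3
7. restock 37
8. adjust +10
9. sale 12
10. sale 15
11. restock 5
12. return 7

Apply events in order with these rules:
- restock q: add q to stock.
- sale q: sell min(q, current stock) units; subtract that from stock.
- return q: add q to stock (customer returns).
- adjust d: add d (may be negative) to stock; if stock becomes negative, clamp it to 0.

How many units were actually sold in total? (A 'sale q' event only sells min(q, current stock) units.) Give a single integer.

Answer: 55

Derivation:
Processing events:
Start: stock = 36
  Event 1 (restock 19): 36 + 19 = 55
  Event 2 (sale 14): sell min(14,55)=14. stock: 55 - 14 = 41. total_sold = 14
  Event 3 (sale 1): sell min(1,41)=1. stock: 41 - 1 = 40. total_sold = 15
  Event 4 (adjust -4): 40 + -4 = 36
  Event 5 (sale 10): sell min(10,36)=10. stock: 36 - 10 = 26. total_sold = 25
  Event 6 (sale 3): sell min(3,26)=3. stock: 26 - 3 = 23. total_sold = 28
  Event 7 (restock 37): 23 + 37 = 60
  Event 8 (adjust +10): 60 + 10 = 70
  Event 9 (sale 12): sell min(12,70)=12. stock: 70 - 12 = 58. total_sold = 40
  Event 10 (sale 15): sell min(15,58)=15. stock: 58 - 15 = 43. total_sold = 55
  Event 11 (restock 5): 43 + 5 = 48
  Event 12 (return 7): 48 + 7 = 55
Final: stock = 55, total_sold = 55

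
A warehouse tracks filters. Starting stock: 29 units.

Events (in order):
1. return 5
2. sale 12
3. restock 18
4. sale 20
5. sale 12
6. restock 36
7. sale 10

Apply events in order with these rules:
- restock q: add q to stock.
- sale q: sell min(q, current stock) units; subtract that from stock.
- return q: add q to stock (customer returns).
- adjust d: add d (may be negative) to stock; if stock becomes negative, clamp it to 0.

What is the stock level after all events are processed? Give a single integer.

Answer: 34

Derivation:
Processing events:
Start: stock = 29
  Event 1 (return 5): 29 + 5 = 34
  Event 2 (sale 12): sell min(12,34)=12. stock: 34 - 12 = 22. total_sold = 12
  Event 3 (restock 18): 22 + 18 = 40
  Event 4 (sale 20): sell min(20,40)=20. stock: 40 - 20 = 20. total_sold = 32
  Event 5 (sale 12): sell min(12,20)=12. stock: 20 - 12 = 8. total_sold = 44
  Event 6 (restock 36): 8 + 36 = 44
  Event 7 (sale 10): sell min(10,44)=10. stock: 44 - 10 = 34. total_sold = 54
Final: stock = 34, total_sold = 54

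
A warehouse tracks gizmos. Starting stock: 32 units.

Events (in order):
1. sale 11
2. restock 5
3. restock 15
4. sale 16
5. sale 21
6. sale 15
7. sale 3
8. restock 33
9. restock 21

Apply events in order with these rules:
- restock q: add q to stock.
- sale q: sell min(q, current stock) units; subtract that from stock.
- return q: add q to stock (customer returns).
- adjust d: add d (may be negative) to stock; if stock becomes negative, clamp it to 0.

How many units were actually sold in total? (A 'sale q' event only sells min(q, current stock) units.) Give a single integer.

Answer: 52

Derivation:
Processing events:
Start: stock = 32
  Event 1 (sale 11): sell min(11,32)=11. stock: 32 - 11 = 21. total_sold = 11
  Event 2 (restock 5): 21 + 5 = 26
  Event 3 (restock 15): 26 + 15 = 41
  Event 4 (sale 16): sell min(16,41)=16. stock: 41 - 16 = 25. total_sold = 27
  Event 5 (sale 21): sell min(21,25)=21. stock: 25 - 21 = 4. total_sold = 48
  Event 6 (sale 15): sell min(15,4)=4. stock: 4 - 4 = 0. total_sold = 52
  Event 7 (sale 3): sell min(3,0)=0. stock: 0 - 0 = 0. total_sold = 52
  Event 8 (restock 33): 0 + 33 = 33
  Event 9 (restock 21): 33 + 21 = 54
Final: stock = 54, total_sold = 52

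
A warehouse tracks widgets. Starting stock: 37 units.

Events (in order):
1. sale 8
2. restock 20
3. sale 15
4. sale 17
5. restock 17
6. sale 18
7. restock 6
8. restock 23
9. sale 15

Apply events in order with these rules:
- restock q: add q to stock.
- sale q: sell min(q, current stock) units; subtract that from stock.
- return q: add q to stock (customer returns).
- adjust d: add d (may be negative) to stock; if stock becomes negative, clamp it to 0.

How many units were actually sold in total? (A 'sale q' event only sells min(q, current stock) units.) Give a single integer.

Answer: 73

Derivation:
Processing events:
Start: stock = 37
  Event 1 (sale 8): sell min(8,37)=8. stock: 37 - 8 = 29. total_sold = 8
  Event 2 (restock 20): 29 + 20 = 49
  Event 3 (sale 15): sell min(15,49)=15. stock: 49 - 15 = 34. total_sold = 23
  Event 4 (sale 17): sell min(17,34)=17. stock: 34 - 17 = 17. total_sold = 40
  Event 5 (restock 17): 17 + 17 = 34
  Event 6 (sale 18): sell min(18,34)=18. stock: 34 - 18 = 16. total_sold = 58
  Event 7 (restock 6): 16 + 6 = 22
  Event 8 (restock 23): 22 + 23 = 45
  Event 9 (sale 15): sell min(15,45)=15. stock: 45 - 15 = 30. total_sold = 73
Final: stock = 30, total_sold = 73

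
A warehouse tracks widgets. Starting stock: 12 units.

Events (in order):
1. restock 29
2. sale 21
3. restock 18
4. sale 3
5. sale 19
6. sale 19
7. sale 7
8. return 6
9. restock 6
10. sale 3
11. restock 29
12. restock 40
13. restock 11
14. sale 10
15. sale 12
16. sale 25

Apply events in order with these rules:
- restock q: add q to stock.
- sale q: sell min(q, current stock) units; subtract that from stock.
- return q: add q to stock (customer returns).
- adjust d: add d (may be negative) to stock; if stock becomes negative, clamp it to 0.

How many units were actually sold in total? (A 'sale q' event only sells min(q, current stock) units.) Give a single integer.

Processing events:
Start: stock = 12
  Event 1 (restock 29): 12 + 29 = 41
  Event 2 (sale 21): sell min(21,41)=21. stock: 41 - 21 = 20. total_sold = 21
  Event 3 (restock 18): 20 + 18 = 38
  Event 4 (sale 3): sell min(3,38)=3. stock: 38 - 3 = 35. total_sold = 24
  Event 5 (sale 19): sell min(19,35)=19. stock: 35 - 19 = 16. total_sold = 43
  Event 6 (sale 19): sell min(19,16)=16. stock: 16 - 16 = 0. total_sold = 59
  Event 7 (sale 7): sell min(7,0)=0. stock: 0 - 0 = 0. total_sold = 59
  Event 8 (return 6): 0 + 6 = 6
  Event 9 (restock 6): 6 + 6 = 12
  Event 10 (sale 3): sell min(3,12)=3. stock: 12 - 3 = 9. total_sold = 62
  Event 11 (restock 29): 9 + 29 = 38
  Event 12 (restock 40): 38 + 40 = 78
  Event 13 (restock 11): 78 + 11 = 89
  Event 14 (sale 10): sell min(10,89)=10. stock: 89 - 10 = 79. total_sold = 72
  Event 15 (sale 12): sell min(12,79)=12. stock: 79 - 12 = 67. total_sold = 84
  Event 16 (sale 25): sell min(25,67)=25. stock: 67 - 25 = 42. total_sold = 109
Final: stock = 42, total_sold = 109

Answer: 109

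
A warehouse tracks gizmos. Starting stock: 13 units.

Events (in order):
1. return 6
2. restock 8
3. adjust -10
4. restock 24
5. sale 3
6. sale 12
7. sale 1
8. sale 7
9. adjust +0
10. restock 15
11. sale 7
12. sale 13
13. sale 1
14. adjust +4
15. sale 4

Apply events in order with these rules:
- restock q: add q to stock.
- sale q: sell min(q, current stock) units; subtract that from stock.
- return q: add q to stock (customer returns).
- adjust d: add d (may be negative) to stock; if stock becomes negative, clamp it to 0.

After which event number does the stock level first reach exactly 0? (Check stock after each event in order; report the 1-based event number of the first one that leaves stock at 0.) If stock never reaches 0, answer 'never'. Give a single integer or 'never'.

Processing events:
Start: stock = 13
  Event 1 (return 6): 13 + 6 = 19
  Event 2 (restock 8): 19 + 8 = 27
  Event 3 (adjust -10): 27 + -10 = 17
  Event 4 (restock 24): 17 + 24 = 41
  Event 5 (sale 3): sell min(3,41)=3. stock: 41 - 3 = 38. total_sold = 3
  Event 6 (sale 12): sell min(12,38)=12. stock: 38 - 12 = 26. total_sold = 15
  Event 7 (sale 1): sell min(1,26)=1. stock: 26 - 1 = 25. total_sold = 16
  Event 8 (sale 7): sell min(7,25)=7. stock: 25 - 7 = 18. total_sold = 23
  Event 9 (adjust +0): 18 + 0 = 18
  Event 10 (restock 15): 18 + 15 = 33
  Event 11 (sale 7): sell min(7,33)=7. stock: 33 - 7 = 26. total_sold = 30
  Event 12 (sale 13): sell min(13,26)=13. stock: 26 - 13 = 13. total_sold = 43
  Event 13 (sale 1): sell min(1,13)=1. stock: 13 - 1 = 12. total_sold = 44
  Event 14 (adjust +4): 12 + 4 = 16
  Event 15 (sale 4): sell min(4,16)=4. stock: 16 - 4 = 12. total_sold = 48
Final: stock = 12, total_sold = 48

Stock never reaches 0.

Answer: never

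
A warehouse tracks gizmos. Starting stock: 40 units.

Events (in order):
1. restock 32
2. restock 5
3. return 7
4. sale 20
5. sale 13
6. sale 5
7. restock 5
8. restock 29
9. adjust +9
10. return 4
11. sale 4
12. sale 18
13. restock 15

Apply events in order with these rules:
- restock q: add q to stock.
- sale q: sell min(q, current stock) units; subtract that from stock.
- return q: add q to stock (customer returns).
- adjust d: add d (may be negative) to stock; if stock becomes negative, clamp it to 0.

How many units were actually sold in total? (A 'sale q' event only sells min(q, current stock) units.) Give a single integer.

Answer: 60

Derivation:
Processing events:
Start: stock = 40
  Event 1 (restock 32): 40 + 32 = 72
  Event 2 (restock 5): 72 + 5 = 77
  Event 3 (return 7): 77 + 7 = 84
  Event 4 (sale 20): sell min(20,84)=20. stock: 84 - 20 = 64. total_sold = 20
  Event 5 (sale 13): sell min(13,64)=13. stock: 64 - 13 = 51. total_sold = 33
  Event 6 (sale 5): sell min(5,51)=5. stock: 51 - 5 = 46. total_sold = 38
  Event 7 (restock 5): 46 + 5 = 51
  Event 8 (restock 29): 51 + 29 = 80
  Event 9 (adjust +9): 80 + 9 = 89
  Event 10 (return 4): 89 + 4 = 93
  Event 11 (sale 4): sell min(4,93)=4. stock: 93 - 4 = 89. total_sold = 42
  Event 12 (sale 18): sell min(18,89)=18. stock: 89 - 18 = 71. total_sold = 60
  Event 13 (restock 15): 71 + 15 = 86
Final: stock = 86, total_sold = 60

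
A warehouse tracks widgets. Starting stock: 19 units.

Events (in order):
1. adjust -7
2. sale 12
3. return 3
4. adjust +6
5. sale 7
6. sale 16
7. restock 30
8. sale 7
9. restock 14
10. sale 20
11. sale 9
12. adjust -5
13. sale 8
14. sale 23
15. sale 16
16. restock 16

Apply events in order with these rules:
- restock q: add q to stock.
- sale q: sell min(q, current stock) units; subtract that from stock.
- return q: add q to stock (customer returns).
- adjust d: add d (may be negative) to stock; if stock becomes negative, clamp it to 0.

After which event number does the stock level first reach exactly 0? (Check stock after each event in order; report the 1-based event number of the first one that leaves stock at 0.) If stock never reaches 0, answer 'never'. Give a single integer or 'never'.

Answer: 2

Derivation:
Processing events:
Start: stock = 19
  Event 1 (adjust -7): 19 + -7 = 12
  Event 2 (sale 12): sell min(12,12)=12. stock: 12 - 12 = 0. total_sold = 12
  Event 3 (return 3): 0 + 3 = 3
  Event 4 (adjust +6): 3 + 6 = 9
  Event 5 (sale 7): sell min(7,9)=7. stock: 9 - 7 = 2. total_sold = 19
  Event 6 (sale 16): sell min(16,2)=2. stock: 2 - 2 = 0. total_sold = 21
  Event 7 (restock 30): 0 + 30 = 30
  Event 8 (sale 7): sell min(7,30)=7. stock: 30 - 7 = 23. total_sold = 28
  Event 9 (restock 14): 23 + 14 = 37
  Event 10 (sale 20): sell min(20,37)=20. stock: 37 - 20 = 17. total_sold = 48
  Event 11 (sale 9): sell min(9,17)=9. stock: 17 - 9 = 8. total_sold = 57
  Event 12 (adjust -5): 8 + -5 = 3
  Event 13 (sale 8): sell min(8,3)=3. stock: 3 - 3 = 0. total_sold = 60
  Event 14 (sale 23): sell min(23,0)=0. stock: 0 - 0 = 0. total_sold = 60
  Event 15 (sale 16): sell min(16,0)=0. stock: 0 - 0 = 0. total_sold = 60
  Event 16 (restock 16): 0 + 16 = 16
Final: stock = 16, total_sold = 60

First zero at event 2.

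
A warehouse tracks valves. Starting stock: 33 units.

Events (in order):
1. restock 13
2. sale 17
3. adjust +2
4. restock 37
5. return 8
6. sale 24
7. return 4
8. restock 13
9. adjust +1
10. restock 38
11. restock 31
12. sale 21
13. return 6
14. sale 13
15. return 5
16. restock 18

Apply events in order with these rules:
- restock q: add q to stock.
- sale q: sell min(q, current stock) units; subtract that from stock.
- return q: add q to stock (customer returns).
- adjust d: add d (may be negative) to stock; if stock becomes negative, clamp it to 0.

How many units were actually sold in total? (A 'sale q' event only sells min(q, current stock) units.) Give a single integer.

Processing events:
Start: stock = 33
  Event 1 (restock 13): 33 + 13 = 46
  Event 2 (sale 17): sell min(17,46)=17. stock: 46 - 17 = 29. total_sold = 17
  Event 3 (adjust +2): 29 + 2 = 31
  Event 4 (restock 37): 31 + 37 = 68
  Event 5 (return 8): 68 + 8 = 76
  Event 6 (sale 24): sell min(24,76)=24. stock: 76 - 24 = 52. total_sold = 41
  Event 7 (return 4): 52 + 4 = 56
  Event 8 (restock 13): 56 + 13 = 69
  Event 9 (adjust +1): 69 + 1 = 70
  Event 10 (restock 38): 70 + 38 = 108
  Event 11 (restock 31): 108 + 31 = 139
  Event 12 (sale 21): sell min(21,139)=21. stock: 139 - 21 = 118. total_sold = 62
  Event 13 (return 6): 118 + 6 = 124
  Event 14 (sale 13): sell min(13,124)=13. stock: 124 - 13 = 111. total_sold = 75
  Event 15 (return 5): 111 + 5 = 116
  Event 16 (restock 18): 116 + 18 = 134
Final: stock = 134, total_sold = 75

Answer: 75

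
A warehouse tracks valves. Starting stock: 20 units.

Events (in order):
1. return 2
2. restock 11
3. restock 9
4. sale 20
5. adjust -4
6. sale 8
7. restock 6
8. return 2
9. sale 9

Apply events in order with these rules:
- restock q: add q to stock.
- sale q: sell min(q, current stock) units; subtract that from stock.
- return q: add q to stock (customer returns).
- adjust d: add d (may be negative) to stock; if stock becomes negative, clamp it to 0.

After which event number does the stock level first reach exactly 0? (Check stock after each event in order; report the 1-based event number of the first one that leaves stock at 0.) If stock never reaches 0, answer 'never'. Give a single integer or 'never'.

Answer: never

Derivation:
Processing events:
Start: stock = 20
  Event 1 (return 2): 20 + 2 = 22
  Event 2 (restock 11): 22 + 11 = 33
  Event 3 (restock 9): 33 + 9 = 42
  Event 4 (sale 20): sell min(20,42)=20. stock: 42 - 20 = 22. total_sold = 20
  Event 5 (adjust -4): 22 + -4 = 18
  Event 6 (sale 8): sell min(8,18)=8. stock: 18 - 8 = 10. total_sold = 28
  Event 7 (restock 6): 10 + 6 = 16
  Event 8 (return 2): 16 + 2 = 18
  Event 9 (sale 9): sell min(9,18)=9. stock: 18 - 9 = 9. total_sold = 37
Final: stock = 9, total_sold = 37

Stock never reaches 0.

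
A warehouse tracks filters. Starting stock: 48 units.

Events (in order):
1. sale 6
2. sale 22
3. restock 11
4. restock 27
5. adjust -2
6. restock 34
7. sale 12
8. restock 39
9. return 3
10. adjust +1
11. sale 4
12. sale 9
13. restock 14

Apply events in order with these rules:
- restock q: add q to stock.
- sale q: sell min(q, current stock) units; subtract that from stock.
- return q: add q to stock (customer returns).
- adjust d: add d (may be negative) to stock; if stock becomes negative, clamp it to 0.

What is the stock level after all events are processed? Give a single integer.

Answer: 122

Derivation:
Processing events:
Start: stock = 48
  Event 1 (sale 6): sell min(6,48)=6. stock: 48 - 6 = 42. total_sold = 6
  Event 2 (sale 22): sell min(22,42)=22. stock: 42 - 22 = 20. total_sold = 28
  Event 3 (restock 11): 20 + 11 = 31
  Event 4 (restock 27): 31 + 27 = 58
  Event 5 (adjust -2): 58 + -2 = 56
  Event 6 (restock 34): 56 + 34 = 90
  Event 7 (sale 12): sell min(12,90)=12. stock: 90 - 12 = 78. total_sold = 40
  Event 8 (restock 39): 78 + 39 = 117
  Event 9 (return 3): 117 + 3 = 120
  Event 10 (adjust +1): 120 + 1 = 121
  Event 11 (sale 4): sell min(4,121)=4. stock: 121 - 4 = 117. total_sold = 44
  Event 12 (sale 9): sell min(9,117)=9. stock: 117 - 9 = 108. total_sold = 53
  Event 13 (restock 14): 108 + 14 = 122
Final: stock = 122, total_sold = 53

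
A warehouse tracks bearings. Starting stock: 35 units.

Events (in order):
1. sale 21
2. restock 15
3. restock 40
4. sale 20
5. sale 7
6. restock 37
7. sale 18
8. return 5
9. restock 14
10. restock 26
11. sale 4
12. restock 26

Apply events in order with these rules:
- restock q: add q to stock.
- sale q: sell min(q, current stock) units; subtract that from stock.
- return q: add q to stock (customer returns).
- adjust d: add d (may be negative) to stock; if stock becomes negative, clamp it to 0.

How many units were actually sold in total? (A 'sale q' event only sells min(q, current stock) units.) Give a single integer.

Processing events:
Start: stock = 35
  Event 1 (sale 21): sell min(21,35)=21. stock: 35 - 21 = 14. total_sold = 21
  Event 2 (restock 15): 14 + 15 = 29
  Event 3 (restock 40): 29 + 40 = 69
  Event 4 (sale 20): sell min(20,69)=20. stock: 69 - 20 = 49. total_sold = 41
  Event 5 (sale 7): sell min(7,49)=7. stock: 49 - 7 = 42. total_sold = 48
  Event 6 (restock 37): 42 + 37 = 79
  Event 7 (sale 18): sell min(18,79)=18. stock: 79 - 18 = 61. total_sold = 66
  Event 8 (return 5): 61 + 5 = 66
  Event 9 (restock 14): 66 + 14 = 80
  Event 10 (restock 26): 80 + 26 = 106
  Event 11 (sale 4): sell min(4,106)=4. stock: 106 - 4 = 102. total_sold = 70
  Event 12 (restock 26): 102 + 26 = 128
Final: stock = 128, total_sold = 70

Answer: 70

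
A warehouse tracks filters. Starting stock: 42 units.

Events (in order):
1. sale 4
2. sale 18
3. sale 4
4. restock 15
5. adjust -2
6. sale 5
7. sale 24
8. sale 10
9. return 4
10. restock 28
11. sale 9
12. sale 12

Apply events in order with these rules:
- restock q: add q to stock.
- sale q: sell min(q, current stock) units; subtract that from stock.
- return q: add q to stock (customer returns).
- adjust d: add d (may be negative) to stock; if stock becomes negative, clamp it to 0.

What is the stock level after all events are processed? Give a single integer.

Answer: 11

Derivation:
Processing events:
Start: stock = 42
  Event 1 (sale 4): sell min(4,42)=4. stock: 42 - 4 = 38. total_sold = 4
  Event 2 (sale 18): sell min(18,38)=18. stock: 38 - 18 = 20. total_sold = 22
  Event 3 (sale 4): sell min(4,20)=4. stock: 20 - 4 = 16. total_sold = 26
  Event 4 (restock 15): 16 + 15 = 31
  Event 5 (adjust -2): 31 + -2 = 29
  Event 6 (sale 5): sell min(5,29)=5. stock: 29 - 5 = 24. total_sold = 31
  Event 7 (sale 24): sell min(24,24)=24. stock: 24 - 24 = 0. total_sold = 55
  Event 8 (sale 10): sell min(10,0)=0. stock: 0 - 0 = 0. total_sold = 55
  Event 9 (return 4): 0 + 4 = 4
  Event 10 (restock 28): 4 + 28 = 32
  Event 11 (sale 9): sell min(9,32)=9. stock: 32 - 9 = 23. total_sold = 64
  Event 12 (sale 12): sell min(12,23)=12. stock: 23 - 12 = 11. total_sold = 76
Final: stock = 11, total_sold = 76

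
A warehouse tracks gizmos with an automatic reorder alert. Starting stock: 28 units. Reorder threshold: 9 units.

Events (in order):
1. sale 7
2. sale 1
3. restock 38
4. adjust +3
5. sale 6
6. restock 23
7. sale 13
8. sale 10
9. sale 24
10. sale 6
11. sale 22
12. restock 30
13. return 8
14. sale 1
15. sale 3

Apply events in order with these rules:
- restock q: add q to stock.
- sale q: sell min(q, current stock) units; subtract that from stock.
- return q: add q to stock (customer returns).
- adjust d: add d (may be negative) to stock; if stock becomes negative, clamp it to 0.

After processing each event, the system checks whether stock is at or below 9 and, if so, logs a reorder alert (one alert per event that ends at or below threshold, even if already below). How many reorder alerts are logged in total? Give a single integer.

Processing events:
Start: stock = 28
  Event 1 (sale 7): sell min(7,28)=7. stock: 28 - 7 = 21. total_sold = 7
  Event 2 (sale 1): sell min(1,21)=1. stock: 21 - 1 = 20. total_sold = 8
  Event 3 (restock 38): 20 + 38 = 58
  Event 4 (adjust +3): 58 + 3 = 61
  Event 5 (sale 6): sell min(6,61)=6. stock: 61 - 6 = 55. total_sold = 14
  Event 6 (restock 23): 55 + 23 = 78
  Event 7 (sale 13): sell min(13,78)=13. stock: 78 - 13 = 65. total_sold = 27
  Event 8 (sale 10): sell min(10,65)=10. stock: 65 - 10 = 55. total_sold = 37
  Event 9 (sale 24): sell min(24,55)=24. stock: 55 - 24 = 31. total_sold = 61
  Event 10 (sale 6): sell min(6,31)=6. stock: 31 - 6 = 25. total_sold = 67
  Event 11 (sale 22): sell min(22,25)=22. stock: 25 - 22 = 3. total_sold = 89
  Event 12 (restock 30): 3 + 30 = 33
  Event 13 (return 8): 33 + 8 = 41
  Event 14 (sale 1): sell min(1,41)=1. stock: 41 - 1 = 40. total_sold = 90
  Event 15 (sale 3): sell min(3,40)=3. stock: 40 - 3 = 37. total_sold = 93
Final: stock = 37, total_sold = 93

Checking against threshold 9:
  After event 1: stock=21 > 9
  After event 2: stock=20 > 9
  After event 3: stock=58 > 9
  After event 4: stock=61 > 9
  After event 5: stock=55 > 9
  After event 6: stock=78 > 9
  After event 7: stock=65 > 9
  After event 8: stock=55 > 9
  After event 9: stock=31 > 9
  After event 10: stock=25 > 9
  After event 11: stock=3 <= 9 -> ALERT
  After event 12: stock=33 > 9
  After event 13: stock=41 > 9
  After event 14: stock=40 > 9
  After event 15: stock=37 > 9
Alert events: [11]. Count = 1

Answer: 1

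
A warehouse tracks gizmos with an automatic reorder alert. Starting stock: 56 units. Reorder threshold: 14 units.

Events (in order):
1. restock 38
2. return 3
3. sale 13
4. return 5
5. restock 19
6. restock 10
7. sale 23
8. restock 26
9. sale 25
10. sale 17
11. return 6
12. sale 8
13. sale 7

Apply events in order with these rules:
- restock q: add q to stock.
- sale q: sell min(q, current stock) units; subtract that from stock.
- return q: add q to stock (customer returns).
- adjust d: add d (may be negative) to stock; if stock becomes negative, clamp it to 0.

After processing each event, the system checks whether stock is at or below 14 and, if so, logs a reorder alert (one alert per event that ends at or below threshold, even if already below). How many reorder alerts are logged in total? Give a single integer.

Answer: 0

Derivation:
Processing events:
Start: stock = 56
  Event 1 (restock 38): 56 + 38 = 94
  Event 2 (return 3): 94 + 3 = 97
  Event 3 (sale 13): sell min(13,97)=13. stock: 97 - 13 = 84. total_sold = 13
  Event 4 (return 5): 84 + 5 = 89
  Event 5 (restock 19): 89 + 19 = 108
  Event 6 (restock 10): 108 + 10 = 118
  Event 7 (sale 23): sell min(23,118)=23. stock: 118 - 23 = 95. total_sold = 36
  Event 8 (restock 26): 95 + 26 = 121
  Event 9 (sale 25): sell min(25,121)=25. stock: 121 - 25 = 96. total_sold = 61
  Event 10 (sale 17): sell min(17,96)=17. stock: 96 - 17 = 79. total_sold = 78
  Event 11 (return 6): 79 + 6 = 85
  Event 12 (sale 8): sell min(8,85)=8. stock: 85 - 8 = 77. total_sold = 86
  Event 13 (sale 7): sell min(7,77)=7. stock: 77 - 7 = 70. total_sold = 93
Final: stock = 70, total_sold = 93

Checking against threshold 14:
  After event 1: stock=94 > 14
  After event 2: stock=97 > 14
  After event 3: stock=84 > 14
  After event 4: stock=89 > 14
  After event 5: stock=108 > 14
  After event 6: stock=118 > 14
  After event 7: stock=95 > 14
  After event 8: stock=121 > 14
  After event 9: stock=96 > 14
  After event 10: stock=79 > 14
  After event 11: stock=85 > 14
  After event 12: stock=77 > 14
  After event 13: stock=70 > 14
Alert events: []. Count = 0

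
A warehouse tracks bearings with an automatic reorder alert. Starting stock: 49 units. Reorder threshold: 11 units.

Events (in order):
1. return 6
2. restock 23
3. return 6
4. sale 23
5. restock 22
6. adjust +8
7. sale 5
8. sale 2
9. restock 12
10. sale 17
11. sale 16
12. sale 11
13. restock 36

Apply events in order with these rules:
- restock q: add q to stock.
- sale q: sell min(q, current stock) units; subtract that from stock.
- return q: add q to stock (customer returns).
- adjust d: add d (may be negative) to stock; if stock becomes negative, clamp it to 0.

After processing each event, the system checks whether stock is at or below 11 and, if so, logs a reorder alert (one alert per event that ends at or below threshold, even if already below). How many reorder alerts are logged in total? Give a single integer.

Processing events:
Start: stock = 49
  Event 1 (return 6): 49 + 6 = 55
  Event 2 (restock 23): 55 + 23 = 78
  Event 3 (return 6): 78 + 6 = 84
  Event 4 (sale 23): sell min(23,84)=23. stock: 84 - 23 = 61. total_sold = 23
  Event 5 (restock 22): 61 + 22 = 83
  Event 6 (adjust +8): 83 + 8 = 91
  Event 7 (sale 5): sell min(5,91)=5. stock: 91 - 5 = 86. total_sold = 28
  Event 8 (sale 2): sell min(2,86)=2. stock: 86 - 2 = 84. total_sold = 30
  Event 9 (restock 12): 84 + 12 = 96
  Event 10 (sale 17): sell min(17,96)=17. stock: 96 - 17 = 79. total_sold = 47
  Event 11 (sale 16): sell min(16,79)=16. stock: 79 - 16 = 63. total_sold = 63
  Event 12 (sale 11): sell min(11,63)=11. stock: 63 - 11 = 52. total_sold = 74
  Event 13 (restock 36): 52 + 36 = 88
Final: stock = 88, total_sold = 74

Checking against threshold 11:
  After event 1: stock=55 > 11
  After event 2: stock=78 > 11
  After event 3: stock=84 > 11
  After event 4: stock=61 > 11
  After event 5: stock=83 > 11
  After event 6: stock=91 > 11
  After event 7: stock=86 > 11
  After event 8: stock=84 > 11
  After event 9: stock=96 > 11
  After event 10: stock=79 > 11
  After event 11: stock=63 > 11
  After event 12: stock=52 > 11
  After event 13: stock=88 > 11
Alert events: []. Count = 0

Answer: 0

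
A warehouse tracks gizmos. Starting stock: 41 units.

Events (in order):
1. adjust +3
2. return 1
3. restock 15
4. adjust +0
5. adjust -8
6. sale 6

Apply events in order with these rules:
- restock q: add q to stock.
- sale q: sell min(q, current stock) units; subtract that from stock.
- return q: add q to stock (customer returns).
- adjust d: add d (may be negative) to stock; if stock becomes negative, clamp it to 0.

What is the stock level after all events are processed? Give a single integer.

Processing events:
Start: stock = 41
  Event 1 (adjust +3): 41 + 3 = 44
  Event 2 (return 1): 44 + 1 = 45
  Event 3 (restock 15): 45 + 15 = 60
  Event 4 (adjust +0): 60 + 0 = 60
  Event 5 (adjust -8): 60 + -8 = 52
  Event 6 (sale 6): sell min(6,52)=6. stock: 52 - 6 = 46. total_sold = 6
Final: stock = 46, total_sold = 6

Answer: 46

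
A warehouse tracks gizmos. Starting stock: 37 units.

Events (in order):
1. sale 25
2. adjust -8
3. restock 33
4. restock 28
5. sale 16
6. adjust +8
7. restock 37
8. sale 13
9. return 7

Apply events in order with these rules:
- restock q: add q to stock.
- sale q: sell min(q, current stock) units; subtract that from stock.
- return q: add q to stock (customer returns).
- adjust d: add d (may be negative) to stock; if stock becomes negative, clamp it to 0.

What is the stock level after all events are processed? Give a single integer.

Answer: 88

Derivation:
Processing events:
Start: stock = 37
  Event 1 (sale 25): sell min(25,37)=25. stock: 37 - 25 = 12. total_sold = 25
  Event 2 (adjust -8): 12 + -8 = 4
  Event 3 (restock 33): 4 + 33 = 37
  Event 4 (restock 28): 37 + 28 = 65
  Event 5 (sale 16): sell min(16,65)=16. stock: 65 - 16 = 49. total_sold = 41
  Event 6 (adjust +8): 49 + 8 = 57
  Event 7 (restock 37): 57 + 37 = 94
  Event 8 (sale 13): sell min(13,94)=13. stock: 94 - 13 = 81. total_sold = 54
  Event 9 (return 7): 81 + 7 = 88
Final: stock = 88, total_sold = 54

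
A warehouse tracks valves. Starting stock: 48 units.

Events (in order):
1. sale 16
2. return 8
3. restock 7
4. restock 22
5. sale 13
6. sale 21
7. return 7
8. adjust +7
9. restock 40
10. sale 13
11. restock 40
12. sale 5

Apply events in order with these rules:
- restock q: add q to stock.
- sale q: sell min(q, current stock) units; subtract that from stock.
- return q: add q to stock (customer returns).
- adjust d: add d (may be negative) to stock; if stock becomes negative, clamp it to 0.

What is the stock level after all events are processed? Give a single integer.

Processing events:
Start: stock = 48
  Event 1 (sale 16): sell min(16,48)=16. stock: 48 - 16 = 32. total_sold = 16
  Event 2 (return 8): 32 + 8 = 40
  Event 3 (restock 7): 40 + 7 = 47
  Event 4 (restock 22): 47 + 22 = 69
  Event 5 (sale 13): sell min(13,69)=13. stock: 69 - 13 = 56. total_sold = 29
  Event 6 (sale 21): sell min(21,56)=21. stock: 56 - 21 = 35. total_sold = 50
  Event 7 (return 7): 35 + 7 = 42
  Event 8 (adjust +7): 42 + 7 = 49
  Event 9 (restock 40): 49 + 40 = 89
  Event 10 (sale 13): sell min(13,89)=13. stock: 89 - 13 = 76. total_sold = 63
  Event 11 (restock 40): 76 + 40 = 116
  Event 12 (sale 5): sell min(5,116)=5. stock: 116 - 5 = 111. total_sold = 68
Final: stock = 111, total_sold = 68

Answer: 111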